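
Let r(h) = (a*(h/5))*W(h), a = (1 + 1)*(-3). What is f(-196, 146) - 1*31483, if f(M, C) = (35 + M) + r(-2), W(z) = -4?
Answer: -158268/5 ≈ -31654.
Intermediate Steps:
a = -6 (a = 2*(-3) = -6)
r(h) = 24*h/5 (r(h) = -6*h/5*(-4) = 24*h/5)
f(M, C) = 127/5 + M (f(M, C) = (35 + M) + (24/5)*(-2) = (35 + M) - 48/5 = 127/5 + M)
f(-196, 146) - 1*31483 = (127/5 - 196) - 1*31483 = -853/5 - 31483 = -158268/5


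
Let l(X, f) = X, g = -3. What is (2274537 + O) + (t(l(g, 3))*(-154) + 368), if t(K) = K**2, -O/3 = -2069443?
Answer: 8481848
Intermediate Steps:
O = 6208329 (O = -3*(-2069443) = 6208329)
(2274537 + O) + (t(l(g, 3))*(-154) + 368) = (2274537 + 6208329) + ((-3)**2*(-154) + 368) = 8482866 + (9*(-154) + 368) = 8482866 + (-1386 + 368) = 8482866 - 1018 = 8481848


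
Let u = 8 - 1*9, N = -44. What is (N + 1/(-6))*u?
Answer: 265/6 ≈ 44.167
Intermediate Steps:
u = -1 (u = 8 - 9 = -1)
(N + 1/(-6))*u = (-44 + 1/(-6))*(-1) = (-44 - ⅙)*(-1) = -265/6*(-1) = 265/6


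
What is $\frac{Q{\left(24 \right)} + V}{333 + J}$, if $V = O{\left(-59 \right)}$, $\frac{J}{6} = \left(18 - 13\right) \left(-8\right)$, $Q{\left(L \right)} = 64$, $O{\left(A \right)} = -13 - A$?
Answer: $\frac{110}{93} \approx 1.1828$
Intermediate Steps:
$J = -240$ ($J = 6 \left(18 - 13\right) \left(-8\right) = 6 \cdot 5 \left(-8\right) = 6 \left(-40\right) = -240$)
$V = 46$ ($V = -13 - -59 = -13 + 59 = 46$)
$\frac{Q{\left(24 \right)} + V}{333 + J} = \frac{64 + 46}{333 - 240} = \frac{110}{93}$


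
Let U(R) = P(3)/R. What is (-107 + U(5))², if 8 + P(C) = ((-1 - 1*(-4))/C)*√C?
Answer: (543 - √3)²/25 ≈ 11719.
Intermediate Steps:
P(C) = -8 + 3/√C (P(C) = -8 + ((-1 - 1*(-4))/C)*√C = -8 + ((-1 + 4)/C)*√C = -8 + (3/C)*√C = -8 + 3/√C)
U(R) = (-8 + √3)/R (U(R) = (-8 + 3/√3)/R = (-8 + 3*(√3/3))/R = (-8 + √3)/R)
(-107 + U(5))² = (-107 + (-8 + √3)/5)² = (-107 + (-8/5 + √3/5))² = (-543/5 + √3/5)²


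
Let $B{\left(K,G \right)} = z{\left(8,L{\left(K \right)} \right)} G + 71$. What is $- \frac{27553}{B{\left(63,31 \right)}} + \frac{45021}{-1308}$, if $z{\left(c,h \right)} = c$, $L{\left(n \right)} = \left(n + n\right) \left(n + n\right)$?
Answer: $- \frac{16800341}{139084} \approx -120.79$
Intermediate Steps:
$L{\left(n \right)} = 4 n^{2}$ ($L{\left(n \right)} = 2 n 2 n = 4 n^{2}$)
$B{\left(K,G \right)} = 71 + 8 G$ ($B{\left(K,G \right)} = 8 G + 71 = 71 + 8 G$)
$- \frac{27553}{B{\left(63,31 \right)}} + \frac{45021}{-1308} = - \frac{27553}{71 + 8 \cdot 31} + \frac{45021}{-1308} = - \frac{27553}{71 + 248} + 45021 \left(- \frac{1}{1308}\right) = - \frac{27553}{319} - \frac{15007}{436} = - \frac{16800341}{139084}$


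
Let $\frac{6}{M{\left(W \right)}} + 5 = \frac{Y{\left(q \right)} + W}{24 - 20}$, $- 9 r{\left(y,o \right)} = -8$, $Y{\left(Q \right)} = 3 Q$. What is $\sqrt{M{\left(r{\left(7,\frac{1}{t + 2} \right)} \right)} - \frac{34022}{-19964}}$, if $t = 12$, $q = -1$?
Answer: $\frac{\sqrt{2441460676186}}{1986418} \approx 0.7866$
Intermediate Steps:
$r{\left(y,o \right)} = \frac{8}{9}$ ($r{\left(y,o \right)} = \left(- \frac{1}{9}\right) \left(-8\right) = \frac{8}{9}$)
$M{\left(W \right)} = \frac{6}{- \frac{23}{4} + \frac{W}{4}}$ ($M{\left(W \right)} = \frac{6}{-5 + \frac{3 \left(-1\right) + W}{24 - 20}} = \frac{6}{-5 + \frac{-3 + W}{4}} = \frac{6}{-5 + \left(-3 + W\right) \frac{1}{4}} = \frac{6}{-5 + \left(- \frac{3}{4} + \frac{W}{4}\right)} = \frac{6}{- \frac{23}{4} + \frac{W}{4}}$)
$\sqrt{M{\left(r{\left(7,\frac{1}{t + 2} \right)} \right)} - \frac{34022}{-19964}} = \sqrt{\frac{24}{-23 + \frac{8}{9}} - \frac{34022}{-19964}} = \sqrt{\frac{24}{- \frac{199}{9}} - - \frac{17011}{9982}} = \sqrt{24 \left(- \frac{9}{199}\right) + \frac{17011}{9982}} = \sqrt{- \frac{216}{199} + \frac{17011}{9982}} = \sqrt{\frac{1229077}{1986418}} = \frac{\sqrt{2441460676186}}{1986418}$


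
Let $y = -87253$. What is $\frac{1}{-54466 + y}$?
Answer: $- \frac{1}{141719} \approx -7.0562 \cdot 10^{-6}$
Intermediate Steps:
$\frac{1}{-54466 + y} = \frac{1}{-54466 - 87253} = \frac{1}{-141719} = - \frac{1}{141719}$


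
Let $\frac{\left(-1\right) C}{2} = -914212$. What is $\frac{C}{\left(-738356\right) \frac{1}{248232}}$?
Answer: $- \frac{113468336592}{184589} \approx -6.1471 \cdot 10^{5}$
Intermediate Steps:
$C = 1828424$ ($C = \left(-2\right) \left(-914212\right) = 1828424$)
$\frac{C}{\left(-738356\right) \frac{1}{248232}} = \frac{1828424}{\left(-738356\right) \frac{1}{248232}} = \frac{1828424}{- \frac{184589}{62058}} = 1828424 \left(- \frac{62058}{184589}\right) = - \frac{113468336592}{184589}$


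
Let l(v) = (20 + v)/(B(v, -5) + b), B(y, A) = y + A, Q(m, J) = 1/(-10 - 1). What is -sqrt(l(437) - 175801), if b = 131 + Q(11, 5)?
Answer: -I*sqrt(46807854895)/516 ≈ -419.29*I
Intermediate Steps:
Q(m, J) = -1/11 (Q(m, J) = 1/(-11) = -1/11)
B(y, A) = A + y
b = 1440/11 (b = 131 - 1/11 = 1440/11 ≈ 130.91)
l(v) = (20 + v)/(1385/11 + v) (l(v) = (20 + v)/((-5 + v) + 1440/11) = (20 + v)/(1385/11 + v))
-sqrt(l(437) - 175801) = -sqrt(11*(20 + 437)/(1385 + 11*437) - 175801) = -sqrt(11*457/(1385 + 4807) - 175801) = -sqrt(11*457/6192 - 175801) = -sqrt(11*(1/6192)*457 - 175801) = -sqrt(5027/6192 - 175801) = -sqrt(-1088554765/6192) = -I*sqrt(46807854895)/516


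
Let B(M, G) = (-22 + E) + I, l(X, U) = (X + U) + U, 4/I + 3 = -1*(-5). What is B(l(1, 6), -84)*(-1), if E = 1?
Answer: 19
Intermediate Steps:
I = 2 (I = 4/(-3 - 1*(-5)) = 4/(-3 + 5) = 4/2 = 4*(1/2) = 2)
l(X, U) = X + 2*U (l(X, U) = (U + X) + U = X + 2*U)
B(M, G) = -19 (B(M, G) = (-22 + 1) + 2 = -21 + 2 = -19)
B(l(1, 6), -84)*(-1) = -19*(-1) = 19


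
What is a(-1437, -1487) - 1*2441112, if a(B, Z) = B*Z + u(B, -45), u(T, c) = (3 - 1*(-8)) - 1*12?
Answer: -304294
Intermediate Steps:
u(T, c) = -1 (u(T, c) = (3 + 8) - 12 = 11 - 12 = -1)
a(B, Z) = -1 + B*Z (a(B, Z) = B*Z - 1 = -1 + B*Z)
a(-1437, -1487) - 1*2441112 = (-1 - 1437*(-1487)) - 1*2441112 = (-1 + 2136819) - 2441112 = 2136818 - 2441112 = -304294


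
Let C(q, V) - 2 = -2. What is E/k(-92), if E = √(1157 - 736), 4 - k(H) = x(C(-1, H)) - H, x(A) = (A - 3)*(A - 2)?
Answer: -√421/94 ≈ -0.21828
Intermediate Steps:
C(q, V) = 0 (C(q, V) = 2 - 2 = 0)
x(A) = (-3 + A)*(-2 + A)
k(H) = -2 + H (k(H) = 4 - ((6 + 0² - 5*0) - H) = 4 - ((6 + 0 + 0) - H) = 4 - (6 - H) = 4 + (-6 + H) = -2 + H)
E = √421 ≈ 20.518
E/k(-92) = √421/(-2 - 92) = √421/(-94) = √421*(-1/94) = -√421/94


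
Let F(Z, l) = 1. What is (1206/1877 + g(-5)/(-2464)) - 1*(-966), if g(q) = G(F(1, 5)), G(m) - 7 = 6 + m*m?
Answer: 319330411/330352 ≈ 966.64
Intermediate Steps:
G(m) = 13 + m² (G(m) = 7 + (6 + m*m) = 7 + (6 + m²) = 13 + m²)
g(q) = 14 (g(q) = 13 + 1² = 13 + 1 = 14)
(1206/1877 + g(-5)/(-2464)) - 1*(-966) = (1206/1877 + 14/(-2464)) - 1*(-966) = (1206*(1/1877) + 14*(-1/2464)) + 966 = (1206/1877 - 1/176) + 966 = 210379/330352 + 966 = 319330411/330352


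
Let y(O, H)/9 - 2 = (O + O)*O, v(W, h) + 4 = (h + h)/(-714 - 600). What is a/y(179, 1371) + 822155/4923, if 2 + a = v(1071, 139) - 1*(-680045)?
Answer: 8714934547472/51818498631 ≈ 168.18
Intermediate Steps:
v(W, h) = -4 - h/657 (v(W, h) = -4 + (h + h)/(-714 - 600) = -4 + (2*h)/(-1314) = -4 + (2*h)*(-1/1314) = -4 - h/657)
a = 446785484/657 (a = -2 + ((-4 - 1/657*139) - 1*(-680045)) = -2 + ((-4 - 139/657) + 680045) = -2 + (-2767/657 + 680045) = -2 + 446786798/657 = 446785484/657 ≈ 6.8004e+5)
y(O, H) = 18 + 18*O² (y(O, H) = 18 + 9*((O + O)*O) = 18 + 9*((2*O)*O) = 18 + 9*(2*O²) = 18 + 18*O²)
a/y(179, 1371) + 822155/4923 = 446785484/(657*(18 + 18*179²)) + 822155/4923 = 446785484/(657*(18 + 18*32041)) + 822155*(1/4923) = 446785484/(657*(18 + 576738)) + 822155/4923 = (446785484/657)/576756 + 822155/4923 = (446785484/657)*(1/576756) + 822155/4923 = 111696371/94732173 + 822155/4923 = 8714934547472/51818498631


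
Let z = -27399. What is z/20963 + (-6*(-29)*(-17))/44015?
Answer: -1267975539/922686445 ≈ -1.3742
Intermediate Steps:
z/20963 + (-6*(-29)*(-17))/44015 = -27399/20963 + (-6*(-29)*(-17))/44015 = -27399*1/20963 + (174*(-17))*(1/44015) = -27399/20963 - 2958*1/44015 = -27399/20963 - 2958/44015 = -1267975539/922686445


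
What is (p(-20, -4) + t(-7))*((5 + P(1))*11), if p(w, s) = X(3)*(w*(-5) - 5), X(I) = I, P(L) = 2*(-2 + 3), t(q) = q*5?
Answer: 19250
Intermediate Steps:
t(q) = 5*q
P(L) = 2 (P(L) = 2*1 = 2)
p(w, s) = -15 - 15*w (p(w, s) = 3*(w*(-5) - 5) = 3*(-5*w - 5) = 3*(-5 - 5*w) = -15 - 15*w)
(p(-20, -4) + t(-7))*((5 + P(1))*11) = ((-15 - 15*(-20)) + 5*(-7))*((5 + 2)*11) = ((-15 + 300) - 35)*(7*11) = (285 - 35)*77 = 250*77 = 19250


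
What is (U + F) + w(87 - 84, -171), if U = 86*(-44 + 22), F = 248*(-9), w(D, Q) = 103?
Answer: -4021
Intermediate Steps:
F = -2232
U = -1892 (U = 86*(-22) = -1892)
(U + F) + w(87 - 84, -171) = (-1892 - 2232) + 103 = -4124 + 103 = -4021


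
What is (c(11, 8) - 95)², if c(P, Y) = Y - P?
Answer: 9604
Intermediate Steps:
(c(11, 8) - 95)² = ((8 - 1*11) - 95)² = ((8 - 11) - 95)² = (-3 - 95)² = (-98)² = 9604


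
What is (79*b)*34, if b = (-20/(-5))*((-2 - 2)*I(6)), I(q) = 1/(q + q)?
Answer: -10744/3 ≈ -3581.3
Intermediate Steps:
I(q) = 1/(2*q)
b = -4/3 (b = (-20/(-5))*((-2 - 2)*((1/2)/6)) = (-20*(-1/5))*(-2/6) = 4*(-4*1/12) = 4*(-1/3) = -4/3 ≈ -1.3333)
(79*b)*34 = (79*(-4/3))*34 = -316/3*34 = -10744/3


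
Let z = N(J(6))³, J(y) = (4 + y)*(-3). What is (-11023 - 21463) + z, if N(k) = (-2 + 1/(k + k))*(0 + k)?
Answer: 1511673/8 ≈ 1.8896e+5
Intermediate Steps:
J(y) = -12 - 3*y
N(k) = k*(-2 + 1/(2*k)) (N(k) = (-2 + 1/(2*k))*k = k*(-2 + 1/(2*k)))
z = 1771561/8 (z = (½ - 2*(-12 - 3*6))³ = (½ - 2*(-12 - 18))³ = (½ - 2*(-30))³ = (½ + 60)³ = (121/2)³ = 1771561/8 ≈ 2.2145e+5)
(-11023 - 21463) + z = (-11023 - 21463) + 1771561/8 = -32486 + 1771561/8 = 1511673/8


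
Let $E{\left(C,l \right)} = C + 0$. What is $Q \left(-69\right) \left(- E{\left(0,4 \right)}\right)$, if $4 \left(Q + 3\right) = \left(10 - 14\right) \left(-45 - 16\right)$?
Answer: $0$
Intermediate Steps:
$Q = 58$ ($Q = -3 + \frac{\left(10 - 14\right) \left(-45 - 16\right)}{4} = -3 + \frac{\left(-4\right) \left(-61\right)}{4} = -3 + \frac{1}{4} \cdot 244 = -3 + 61 = 58$)
$E{\left(C,l \right)} = C$
$Q \left(-69\right) \left(- E{\left(0,4 \right)}\right) = 58 \left(-69\right) \left(\left(-1\right) 0\right) = \left(-4002\right) 0 = 0$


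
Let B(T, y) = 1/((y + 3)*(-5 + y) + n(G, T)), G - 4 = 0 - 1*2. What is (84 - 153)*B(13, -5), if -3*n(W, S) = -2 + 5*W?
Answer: -207/52 ≈ -3.9808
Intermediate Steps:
G = 2 (G = 4 + (0 - 1*2) = 4 + (0 - 2) = 4 - 2 = 2)
n(W, S) = ⅔ - 5*W/3 (n(W, S) = -(-2 + 5*W)/3 = ⅔ - 5*W/3)
B(T, y) = 1/(-8/3 + (-5 + y)*(3 + y)) (B(T, y) = 1/((y + 3)*(-5 + y) + (⅔ - 5/3*2)) = 1/((3 + y)*(-5 + y) + (⅔ - 10/3)) = 1/((-5 + y)*(3 + y) - 8/3) = 1/(-8/3 + (-5 + y)*(3 + y)))
(84 - 153)*B(13, -5) = (84 - 153)*(3/(-53 - 6*(-5) + 3*(-5)²)) = -207/(-53 + 30 + 3*25) = -207/(-53 + 30 + 75) = -207/52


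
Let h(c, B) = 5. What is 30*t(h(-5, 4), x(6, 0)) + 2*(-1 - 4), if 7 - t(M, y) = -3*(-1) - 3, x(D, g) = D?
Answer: 200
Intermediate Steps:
t(M, y) = 7 (t(M, y) = 7 - (-3*(-1) - 3) = 7 - (3 - 3) = 7 - 1*0 = 7 + 0 = 7)
30*t(h(-5, 4), x(6, 0)) + 2*(-1 - 4) = 30*7 + 2*(-1 - 4) = 210 + 2*(-5) = 210 - 10 = 200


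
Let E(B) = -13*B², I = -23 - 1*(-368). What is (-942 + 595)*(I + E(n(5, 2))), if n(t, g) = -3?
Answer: -79116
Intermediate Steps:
I = 345 (I = -23 + 368 = 345)
(-942 + 595)*(I + E(n(5, 2))) = (-942 + 595)*(345 - 13*(-3)²) = -347*(345 - 13*9) = -347*(345 - 117) = -347*228 = -79116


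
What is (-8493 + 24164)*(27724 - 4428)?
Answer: 365071616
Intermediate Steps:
(-8493 + 24164)*(27724 - 4428) = 15671*23296 = 365071616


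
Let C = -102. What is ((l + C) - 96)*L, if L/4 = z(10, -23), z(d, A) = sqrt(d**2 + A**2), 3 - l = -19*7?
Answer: -248*sqrt(629) ≈ -6219.8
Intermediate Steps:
l = 136 (l = 3 - (-19)*7 = 3 - 1*(-133) = 3 + 133 = 136)
z(d, A) = sqrt(A**2 + d**2)
L = 4*sqrt(629) (L = 4*sqrt((-23)**2 + 10**2) = 4*sqrt(529 + 100) = 4*sqrt(629) ≈ 100.32)
((l + C) - 96)*L = ((136 - 102) - 96)*(4*sqrt(629)) = (34 - 96)*(4*sqrt(629)) = -248*sqrt(629)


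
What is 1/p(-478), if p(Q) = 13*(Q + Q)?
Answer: -1/12428 ≈ -8.0463e-5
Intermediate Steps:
p(Q) = 26*Q (p(Q) = 13*(2*Q) = 26*Q)
1/p(-478) = 1/(26*(-478)) = 1/(-12428) = -1/12428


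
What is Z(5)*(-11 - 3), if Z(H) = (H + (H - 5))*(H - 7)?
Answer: 140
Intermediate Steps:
Z(H) = (-7 + H)*(-5 + 2*H) (Z(H) = (H + (-5 + H))*(-7 + H) = (-5 + 2*H)*(-7 + H) = (-7 + H)*(-5 + 2*H))
Z(5)*(-11 - 3) = (35 - 19*5 + 2*5²)*(-11 - 3) = (35 - 95 + 2*25)*(-14) = (35 - 95 + 50)*(-14) = -10*(-14) = 140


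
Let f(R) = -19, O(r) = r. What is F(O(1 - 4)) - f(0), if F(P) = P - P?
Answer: 19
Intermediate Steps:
F(P) = 0
F(O(1 - 4)) - f(0) = 0 - 1*(-19) = 0 + 19 = 19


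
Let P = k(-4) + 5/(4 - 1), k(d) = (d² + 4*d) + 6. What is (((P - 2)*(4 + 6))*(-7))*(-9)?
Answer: 3570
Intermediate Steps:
k(d) = 6 + d² + 4*d
P = 23/3 (P = (6 + (-4)² + 4*(-4)) + 5/(4 - 1) = (6 + 16 - 16) + 5/3 = 6 + (⅓)*5 = 6 + 5/3 = 23/3 ≈ 7.6667)
(((P - 2)*(4 + 6))*(-7))*(-9) = (((23/3 - 2)*(4 + 6))*(-7))*(-9) = (((17/3)*10)*(-7))*(-9) = ((170/3)*(-7))*(-9) = -1190/3*(-9) = 3570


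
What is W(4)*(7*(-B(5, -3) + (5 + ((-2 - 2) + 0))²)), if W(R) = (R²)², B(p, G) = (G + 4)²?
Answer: 0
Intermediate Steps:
B(p, G) = (4 + G)²
W(R) = R⁴
W(4)*(7*(-B(5, -3) + (5 + ((-2 - 2) + 0))²)) = 4⁴*(7*(-(4 - 3)² + (5 + ((-2 - 2) + 0))²)) = 256*(7*(-1*1² + (5 + (-4 + 0))²)) = 256*(7*(-1*1 + (5 - 4)²)) = 256*(7*(-1 + 1²)) = 256*(7*(-1 + 1)) = 256*(7*0) = 256*0 = 0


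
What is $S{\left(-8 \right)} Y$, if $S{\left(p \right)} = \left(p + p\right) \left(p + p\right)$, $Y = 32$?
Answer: $8192$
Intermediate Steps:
$S{\left(p \right)} = 4 p^{2}$ ($S{\left(p \right)} = 2 p 2 p = 4 p^{2}$)
$S{\left(-8 \right)} Y = 4 \left(-8\right)^{2} \cdot 32 = 4 \cdot 64 \cdot 32 = 256 \cdot 32 = 8192$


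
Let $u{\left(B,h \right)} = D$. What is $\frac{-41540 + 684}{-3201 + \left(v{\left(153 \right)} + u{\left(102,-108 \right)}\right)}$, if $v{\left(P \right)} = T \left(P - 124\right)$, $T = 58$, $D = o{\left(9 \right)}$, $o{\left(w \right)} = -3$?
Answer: $\frac{20428}{761} \approx 26.844$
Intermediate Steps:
$D = -3$
$u{\left(B,h \right)} = -3$
$v{\left(P \right)} = -7192 + 58 P$ ($v{\left(P \right)} = 58 \left(P - 124\right) = 58 \left(-124 + P\right) = -7192 + 58 P$)
$\frac{-41540 + 684}{-3201 + \left(v{\left(153 \right)} + u{\left(102,-108 \right)}\right)} = \frac{-41540 + 684}{-3201 + \left(\left(-7192 + 58 \cdot 153\right) - 3\right)} = - \frac{40856}{-3201 + \left(\left(-7192 + 8874\right) - 3\right)} = - \frac{40856}{-3201 + \left(1682 - 3\right)} = - \frac{40856}{-3201 + 1679} = - \frac{40856}{-1522} = \left(-40856\right) \left(- \frac{1}{1522}\right) = \frac{20428}{761}$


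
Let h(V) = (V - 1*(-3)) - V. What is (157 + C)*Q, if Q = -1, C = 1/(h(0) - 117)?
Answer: -17897/114 ≈ -156.99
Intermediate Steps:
h(V) = 3 (h(V) = (V + 3) - V = (3 + V) - V = 3)
C = -1/114 (C = 1/(3 - 117) = 1/(-114) = -1/114 ≈ -0.0087719)
(157 + C)*Q = (157 - 1/114)*(-1) = (17897/114)*(-1) = -17897/114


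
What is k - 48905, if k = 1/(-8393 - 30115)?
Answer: -1883233741/38508 ≈ -48905.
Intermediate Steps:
k = -1/38508 (k = 1/(-38508) = -1/38508 ≈ -2.5969e-5)
k - 48905 = -1/38508 - 48905 = -1883233741/38508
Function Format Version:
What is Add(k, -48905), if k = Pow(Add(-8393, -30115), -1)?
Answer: Rational(-1883233741, 38508) ≈ -48905.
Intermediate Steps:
k = Rational(-1, 38508) (k = Pow(-38508, -1) = Rational(-1, 38508) ≈ -2.5969e-5)
Add(k, -48905) = Add(Rational(-1, 38508), -48905) = Rational(-1883233741, 38508)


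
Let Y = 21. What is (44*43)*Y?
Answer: 39732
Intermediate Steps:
(44*43)*Y = (44*43)*21 = 1892*21 = 39732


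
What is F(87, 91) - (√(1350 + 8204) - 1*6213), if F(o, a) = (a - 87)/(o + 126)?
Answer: 1323373/213 - √9554 ≈ 6115.3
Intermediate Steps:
F(o, a) = (-87 + a)/(126 + o)
F(87, 91) - (√(1350 + 8204) - 1*6213) = (-87 + 91)/(126 + 87) - (√(1350 + 8204) - 1*6213) = 4/213 - (√9554 - 6213) = (1/213)*4 - (-6213 + √9554) = 4/213 + (6213 - √9554) = 1323373/213 - √9554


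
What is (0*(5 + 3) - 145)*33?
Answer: -4785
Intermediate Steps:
(0*(5 + 3) - 145)*33 = (0*8 - 145)*33 = (0 - 145)*33 = -145*33 = -4785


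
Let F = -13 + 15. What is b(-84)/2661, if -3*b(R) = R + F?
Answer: 82/7983 ≈ 0.010272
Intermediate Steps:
F = 2
b(R) = -2/3 - R/3 (b(R) = -(R + 2)/3 = -(2 + R)/3 = -2/3 - R/3)
b(-84)/2661 = (-2/3 - 1/3*(-84))/2661 = (-2/3 + 28)*(1/2661) = (82/3)*(1/2661) = 82/7983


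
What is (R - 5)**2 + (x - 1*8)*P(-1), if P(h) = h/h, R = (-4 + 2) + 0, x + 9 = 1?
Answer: 33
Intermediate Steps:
x = -8 (x = -9 + 1 = -8)
R = -2 (R = -2 + 0 = -2)
P(h) = 1
(R - 5)**2 + (x - 1*8)*P(-1) = (-2 - 5)**2 + (-8 - 1*8)*1 = (-7)**2 + (-8 - 8)*1 = 49 - 16*1 = 49 - 16 = 33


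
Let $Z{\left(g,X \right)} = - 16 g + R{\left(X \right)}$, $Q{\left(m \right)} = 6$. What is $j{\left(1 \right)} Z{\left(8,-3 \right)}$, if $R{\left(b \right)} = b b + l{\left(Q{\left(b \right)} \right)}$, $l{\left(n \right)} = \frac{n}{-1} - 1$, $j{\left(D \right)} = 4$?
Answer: $-504$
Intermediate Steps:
$l{\left(n \right)} = -1 - n$ ($l{\left(n \right)} = n \left(-1\right) - 1 = - n - 1 = -1 - n$)
$R{\left(b \right)} = -7 + b^{2}$ ($R{\left(b \right)} = b b - 7 = b^{2} - 7 = -7 + b^{2}$)
$Z{\left(g,X \right)} = -7 + X^{2} - 16 g$ ($Z{\left(g,X \right)} = - 16 g + \left(-7 + X^{2}\right) = -7 + X^{2} - 16 g$)
$j{\left(1 \right)} Z{\left(8,-3 \right)} = 4 \left(-7 + \left(-3\right)^{2} - 128\right) = 4 \left(-7 + 9 - 128\right) = 4 \left(-126\right) = -504$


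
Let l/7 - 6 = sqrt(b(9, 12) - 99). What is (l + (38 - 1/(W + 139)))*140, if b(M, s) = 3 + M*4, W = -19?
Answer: 67193/6 + 1960*I*sqrt(15) ≈ 11199.0 + 7591.0*I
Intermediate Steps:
b(M, s) = 3 + 4*M
l = 42 + 14*I*sqrt(15) (l = 42 + 7*sqrt((3 + 4*9) - 99) = 42 + 7*sqrt((3 + 36) - 99) = 42 + 7*sqrt(39 - 99) = 42 + 7*sqrt(-60) = 42 + 7*(2*I*sqrt(15)) = 42 + 14*I*sqrt(15) ≈ 42.0 + 54.222*I)
(l + (38 - 1/(W + 139)))*140 = ((42 + 14*I*sqrt(15)) + (38 - 1/(-19 + 139)))*140 = ((42 + 14*I*sqrt(15)) + (38 - 1/120))*140 = ((42 + 14*I*sqrt(15)) + 4559/120)*140 = (9599/120 + 14*I*sqrt(15))*140 = 67193/6 + 1960*I*sqrt(15)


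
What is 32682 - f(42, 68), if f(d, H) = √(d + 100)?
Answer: 32682 - √142 ≈ 32670.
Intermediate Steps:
f(d, H) = √(100 + d)
32682 - f(42, 68) = 32682 - √(100 + 42) = 32682 - √142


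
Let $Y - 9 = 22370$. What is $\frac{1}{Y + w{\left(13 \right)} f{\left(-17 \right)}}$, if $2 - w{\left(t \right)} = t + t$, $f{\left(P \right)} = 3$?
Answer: $\frac{1}{22307} \approx 4.4829 \cdot 10^{-5}$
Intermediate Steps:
$w{\left(t \right)} = 2 - 2 t$ ($w{\left(t \right)} = 2 - \left(t + t\right) = 2 - 2 t$)
$Y = 22379$ ($Y = 9 + 22370 = 22379$)
$\frac{1}{Y + w{\left(13 \right)} f{\left(-17 \right)}} = \frac{1}{22379 + \left(2 - 26\right) 3} = \frac{1}{22379 - 72} = \frac{1}{22307}$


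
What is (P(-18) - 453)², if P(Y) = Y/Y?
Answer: 204304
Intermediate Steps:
P(Y) = 1
(P(-18) - 453)² = (1 - 453)² = (-452)² = 204304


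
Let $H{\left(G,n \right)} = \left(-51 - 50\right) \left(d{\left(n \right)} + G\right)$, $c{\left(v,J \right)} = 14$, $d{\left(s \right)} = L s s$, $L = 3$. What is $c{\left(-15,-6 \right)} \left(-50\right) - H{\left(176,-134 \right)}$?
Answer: $5457744$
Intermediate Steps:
$d{\left(s \right)} = 3 s^{2}$ ($d{\left(s \right)} = 3 s s = 3 s^{2}$)
$H{\left(G,n \right)} = - 303 n^{2} - 101 G$ ($H{\left(G,n \right)} = \left(-51 - 50\right) \left(3 n^{2} + G\right) = - 101 \left(G + 3 n^{2}\right) = - 303 n^{2} - 101 G$)
$c{\left(-15,-6 \right)} \left(-50\right) - H{\left(176,-134 \right)} = 14 \left(-50\right) - \left(- 303 \left(-134\right)^{2} - 17776\right) = -700 - \left(\left(-303\right) 17956 - 17776\right) = -700 - \left(-5440668 - 17776\right) = -700 - -5458444 = -700 + 5458444 = 5457744$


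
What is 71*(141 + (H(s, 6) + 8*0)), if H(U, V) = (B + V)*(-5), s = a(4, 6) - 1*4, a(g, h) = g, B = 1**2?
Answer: 7526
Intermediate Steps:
B = 1
s = 0 (s = 4 - 1*4 = 4 - 4 = 0)
H(U, V) = -5 - 5*V (H(U, V) = (1 + V)*(-5) = -5 - 5*V)
71*(141 + (H(s, 6) + 8*0)) = 71*(141 + ((-5 - 5*6) + 8*0)) = 71*(141 + ((-5 - 30) + 0)) = 71*(141 + (-35 + 0)) = 71*(141 - 35) = 71*106 = 7526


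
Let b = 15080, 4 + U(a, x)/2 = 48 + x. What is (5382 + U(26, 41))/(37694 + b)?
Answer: 2776/26387 ≈ 0.10520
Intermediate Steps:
U(a, x) = 88 + 2*x (U(a, x) = -8 + 2*(48 + x) = -8 + (96 + 2*x) = 88 + 2*x)
(5382 + U(26, 41))/(37694 + b) = (5382 + (88 + 2*41))/(37694 + 15080) = (5382 + (88 + 82))/52774 = (5382 + 170)*(1/52774) = 5552*(1/52774) = 2776/26387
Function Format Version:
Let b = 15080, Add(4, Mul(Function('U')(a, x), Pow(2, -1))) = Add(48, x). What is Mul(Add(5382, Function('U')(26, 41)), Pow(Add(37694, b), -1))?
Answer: Rational(2776, 26387) ≈ 0.10520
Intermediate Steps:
Function('U')(a, x) = Add(88, Mul(2, x)) (Function('U')(a, x) = Add(-8, Mul(2, Add(48, x))) = Add(-8, Add(96, Mul(2, x))) = Add(88, Mul(2, x)))
Mul(Add(5382, Function('U')(26, 41)), Pow(Add(37694, b), -1)) = Mul(Add(5382, Add(88, Mul(2, 41))), Pow(Add(37694, 15080), -1)) = Mul(Add(5382, Add(88, 82)), Pow(52774, -1)) = Mul(Add(5382, 170), Rational(1, 52774)) = Mul(5552, Rational(1, 52774)) = Rational(2776, 26387)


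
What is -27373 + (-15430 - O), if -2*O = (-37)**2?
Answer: -84237/2 ≈ -42119.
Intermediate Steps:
O = -1369/2 (O = -1/2*(-37)**2 = -1/2*1369 = -1369/2 ≈ -684.50)
-27373 + (-15430 - O) = -27373 + (-15430 - 1*(-1369/2)) = -27373 + (-15430 + 1369/2) = -27373 - 29491/2 = -84237/2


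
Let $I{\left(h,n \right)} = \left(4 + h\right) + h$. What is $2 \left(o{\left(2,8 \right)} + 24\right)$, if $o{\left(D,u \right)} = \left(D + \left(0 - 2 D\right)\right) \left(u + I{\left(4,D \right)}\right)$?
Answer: $-32$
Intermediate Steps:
$I{\left(h,n \right)} = 4 + 2 h$
$o{\left(D,u \right)} = - D \left(12 + u\right)$ ($o{\left(D,u \right)} = \left(D + \left(0 - 2 D\right)\right) \left(u + \left(4 + 2 \cdot 4\right)\right) = \left(D - 2 D\right) \left(u + \left(4 + 8\right)\right) = - D \left(u + 12\right) = - D \left(12 + u\right)$)
$2 \left(o{\left(2,8 \right)} + 24\right) = 2 \left(\left(-1\right) 2 \left(12 + 8\right) + 24\right) = 2 \left(\left(-1\right) 2 \cdot 20 + 24\right) = 2 \left(-40 + 24\right) = 2 \left(-16\right) = -32$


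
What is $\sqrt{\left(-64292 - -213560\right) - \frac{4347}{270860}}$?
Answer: $\frac{\sqrt{2737766620096095}}{135430} \approx 386.35$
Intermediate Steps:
$\sqrt{\left(-64292 - -213560\right) - \frac{4347}{270860}} = \sqrt{\left(-64292 + 213560\right) - \frac{4347}{270860}} = \sqrt{149268 - \frac{4347}{270860}} = \sqrt{\frac{40430726133}{270860}} = \frac{\sqrt{2737766620096095}}{135430}$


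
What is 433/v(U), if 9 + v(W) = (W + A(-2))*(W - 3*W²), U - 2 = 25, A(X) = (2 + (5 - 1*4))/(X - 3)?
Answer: -433/57033 ≈ -0.0075921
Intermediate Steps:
A(X) = 3/(-3 + X) (A(X) = (2 + (5 - 4))/(-3 + X) = (2 + 1)/(-3 + X) = 3/(-3 + X))
U = 27 (U = 2 + 25 = 27)
v(W) = -9 + (-⅗ + W)*(W - 3*W²) (v(W) = -9 + (W + 3/(-3 - 2))*(W - 3*W²) = -9 + (W + 3/(-5))*(W - 3*W²) = -9 + (W + 3*(-⅕))*(W - 3*W²) = -9 + (W - ⅗)*(W - 3*W²) = -9 + (-⅗ + W)*(W - 3*W²))
433/v(U) = 433/(-9 - 3*27³ - ⅗*27 + (14/5)*27²) = 433/(-9 - 3*19683 - 81/5 + (14/5)*729) = 433/(-9 - 59049 - 81/5 + 10206/5) = 433/(-57033) = 433*(-1/57033) = -433/57033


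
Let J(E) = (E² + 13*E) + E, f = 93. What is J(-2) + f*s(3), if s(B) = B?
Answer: 255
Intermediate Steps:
J(E) = E² + 14*E
J(-2) + f*s(3) = -2*(14 - 2) + 93*3 = -2*12 + 279 = -24 + 279 = 255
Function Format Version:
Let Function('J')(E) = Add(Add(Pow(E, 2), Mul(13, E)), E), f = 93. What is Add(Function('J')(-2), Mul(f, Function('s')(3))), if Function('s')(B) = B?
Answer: 255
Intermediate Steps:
Function('J')(E) = Add(Pow(E, 2), Mul(14, E))
Add(Function('J')(-2), Mul(f, Function('s')(3))) = Add(Mul(-2, Add(14, -2)), Mul(93, 3)) = Add(Mul(-2, 12), 279) = Add(-24, 279) = 255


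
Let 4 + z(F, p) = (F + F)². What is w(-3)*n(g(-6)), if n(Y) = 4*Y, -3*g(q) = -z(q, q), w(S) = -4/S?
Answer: 2240/9 ≈ 248.89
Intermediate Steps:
z(F, p) = -4 + 4*F² (z(F, p) = -4 + (F + F)² = -4 + (2*F)² = -4 + 4*F²)
g(q) = -4/3 + 4*q²/3 (g(q) = -(-1)*(-4 + 4*q²)/3 = -(4 - 4*q²)/3 = -4/3 + 4*q²/3)
w(-3)*n(g(-6)) = (-4/(-3))*(4*(-4/3 + (4/3)*(-6)²)) = (-4*(-⅓))*(4*(-4/3 + (4/3)*36)) = 4*(4*(-4/3 + 48))/3 = 4*(4*(140/3))/3 = (4/3)*(560/3) = 2240/9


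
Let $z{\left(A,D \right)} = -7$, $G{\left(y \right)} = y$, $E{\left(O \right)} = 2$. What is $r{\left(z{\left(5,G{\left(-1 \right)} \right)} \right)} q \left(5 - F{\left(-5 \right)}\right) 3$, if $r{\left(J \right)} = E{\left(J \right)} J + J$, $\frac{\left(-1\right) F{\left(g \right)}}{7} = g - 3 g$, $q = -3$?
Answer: $14175$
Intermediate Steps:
$F{\left(g \right)} = 14 g$ ($F{\left(g \right)} = - 7 \left(g - 3 g\right) = - 7 \left(- 2 g\right) = 14 g$)
$r{\left(J \right)} = 3 J$ ($r{\left(J \right)} = 2 J + J = 3 J$)
$r{\left(z{\left(5,G{\left(-1 \right)} \right)} \right)} q \left(5 - F{\left(-5 \right)}\right) 3 = 3 \left(-7\right) - 3 \left(5 - 14 \left(-5\right)\right) 3 = - 21 - 3 \left(5 - -70\right) 3 = - 21 - 3 \left(5 + 70\right) 3 = - 21 \left(-3\right) 75 \cdot 3 = - 21 \left(\left(-225\right) 3\right) = \left(-21\right) \left(-675\right) = 14175$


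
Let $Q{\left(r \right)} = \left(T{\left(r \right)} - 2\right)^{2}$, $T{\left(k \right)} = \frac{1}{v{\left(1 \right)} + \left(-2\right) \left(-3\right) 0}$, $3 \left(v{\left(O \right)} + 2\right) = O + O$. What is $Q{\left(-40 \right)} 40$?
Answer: $\frac{605}{2} \approx 302.5$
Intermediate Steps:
$v{\left(O \right)} = -2 + \frac{2 O}{3}$ ($v{\left(O \right)} = -2 + \frac{O + O}{3} = -2 + \frac{2 O}{3}$)
$T{\left(k \right)} = - \frac{3}{4}$ ($T{\left(k \right)} = \frac{1}{\left(-2 + \frac{2}{3} \cdot 1\right) + \left(-2\right) \left(-3\right) 0} = \frac{1}{\left(-2 + \frac{2}{3}\right) + 6 \cdot 0} = \frac{1}{- \frac{4}{3} + 0} = \frac{1}{- \frac{4}{3}} = - \frac{3}{4}$)
$Q{\left(r \right)} = \frac{121}{16}$ ($Q{\left(r \right)} = \left(- \frac{3}{4} - 2\right)^{2} = \left(- \frac{11}{4}\right)^{2} = \frac{121}{16}$)
$Q{\left(-40 \right)} 40 = \frac{121}{16} \cdot 40 = \frac{605}{2}$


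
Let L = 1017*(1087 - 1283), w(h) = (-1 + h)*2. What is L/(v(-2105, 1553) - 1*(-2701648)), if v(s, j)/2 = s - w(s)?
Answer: -33222/450977 ≈ -0.073667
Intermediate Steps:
w(h) = -2 + 2*h
L = -199332 (L = 1017*(-196) = -199332)
v(s, j) = 4 - 2*s (v(s, j) = 2*(s - (-2 + 2*s)) = 2*(s + (2 - 2*s)) = 2*(2 - s) = 4 - 2*s)
L/(v(-2105, 1553) - 1*(-2701648)) = -199332/((4 - 2*(-2105)) - 1*(-2701648)) = -199332/((4 + 4210) + 2701648) = -199332/(4214 + 2701648) = -199332/2705862 = -199332*1/2705862 = -33222/450977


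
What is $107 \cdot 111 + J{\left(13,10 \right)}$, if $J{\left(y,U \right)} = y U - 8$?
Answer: $11999$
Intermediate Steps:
$J{\left(y,U \right)} = -8 + U y$ ($J{\left(y,U \right)} = U y - 8 = -8 + U y$)
$107 \cdot 111 + J{\left(13,10 \right)} = 107 \cdot 111 + \left(-8 + 10 \cdot 13\right) = 11877 + \left(-8 + 130\right) = 11877 + 122 = 11999$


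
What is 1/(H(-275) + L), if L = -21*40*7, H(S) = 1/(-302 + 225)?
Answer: -77/452761 ≈ -0.00017007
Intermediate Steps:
H(S) = -1/77 (H(S) = 1/(-77) = -1/77)
L = -5880 (L = -840*7 = -5880)
1/(H(-275) + L) = 1/(-1/77 - 5880) = 1/(-452761/77) = -77/452761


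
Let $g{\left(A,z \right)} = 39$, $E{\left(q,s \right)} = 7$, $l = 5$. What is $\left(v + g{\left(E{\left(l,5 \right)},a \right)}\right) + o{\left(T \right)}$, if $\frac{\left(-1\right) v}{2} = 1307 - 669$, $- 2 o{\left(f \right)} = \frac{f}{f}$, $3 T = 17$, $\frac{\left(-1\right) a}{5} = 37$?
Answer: $- \frac{2475}{2} \approx -1237.5$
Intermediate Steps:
$a = -185$ ($a = \left(-5\right) 37 = -185$)
$T = \frac{17}{3}$ ($T = \frac{1}{3} \cdot 17 = \frac{17}{3} \approx 5.6667$)
$o{\left(f \right)} = - \frac{1}{2}$ ($o{\left(f \right)} = - \frac{f \frac{1}{f}}{2} = \left(- \frac{1}{2}\right) 1 = - \frac{1}{2}$)
$v = -1276$ ($v = - 2 \left(1307 - 669\right) = \left(-2\right) 638 = -1276$)
$\left(v + g{\left(E{\left(l,5 \right)},a \right)}\right) + o{\left(T \right)} = \left(-1276 + 39\right) - \frac{1}{2} = -1237 - \frac{1}{2} = - \frac{2475}{2}$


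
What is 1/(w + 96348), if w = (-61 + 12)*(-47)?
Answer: 1/98651 ≈ 1.0137e-5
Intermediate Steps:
w = 2303 (w = -49*(-47) = 2303)
1/(w + 96348) = 1/(2303 + 96348) = 1/98651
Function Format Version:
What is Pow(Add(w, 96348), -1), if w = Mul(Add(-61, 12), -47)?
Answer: Rational(1, 98651) ≈ 1.0137e-5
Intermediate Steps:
w = 2303 (w = Mul(-49, -47) = 2303)
Pow(Add(w, 96348), -1) = Pow(Add(2303, 96348), -1) = Pow(98651, -1) = Rational(1, 98651)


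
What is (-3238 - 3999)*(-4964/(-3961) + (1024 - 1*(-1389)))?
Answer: -4070964477/233 ≈ -1.7472e+7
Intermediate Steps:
(-3238 - 3999)*(-4964/(-3961) + (1024 - 1*(-1389))) = -7237*(-4964*(-1/3961) + (1024 + 1389)) = -7237*(292/233 + 2413) = -7237*562521/233 = -4070964477/233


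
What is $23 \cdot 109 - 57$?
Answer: $2450$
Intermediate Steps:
$23 \cdot 109 - 57 = 2507 - 57 = 2450$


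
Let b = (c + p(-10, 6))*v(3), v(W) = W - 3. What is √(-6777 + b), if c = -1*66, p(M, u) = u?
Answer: 3*I*√753 ≈ 82.323*I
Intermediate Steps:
v(W) = -3 + W
c = -66
b = 0 (b = (-66 + 6)*(-3 + 3) = -60*0 = 0)
√(-6777 + b) = √(-6777 + 0) = √(-6777) = 3*I*√753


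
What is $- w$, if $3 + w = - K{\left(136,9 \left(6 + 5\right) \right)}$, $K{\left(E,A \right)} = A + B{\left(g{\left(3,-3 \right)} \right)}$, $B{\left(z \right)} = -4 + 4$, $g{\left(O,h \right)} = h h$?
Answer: $102$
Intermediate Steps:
$g{\left(O,h \right)} = h^{2}$
$B{\left(z \right)} = 0$
$K{\left(E,A \right)} = A$ ($K{\left(E,A \right)} = A + 0 = A$)
$w = -102$ ($w = -3 - 9 \left(6 + 5\right) = -3 - 9 \cdot 11 = -3 - 99 = -102$)
$- w = \left(-1\right) \left(-102\right) = 102$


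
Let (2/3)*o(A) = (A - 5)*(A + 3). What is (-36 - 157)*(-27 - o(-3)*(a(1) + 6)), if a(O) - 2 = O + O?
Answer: 5211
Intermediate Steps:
a(O) = 2 + 2*O (a(O) = 2 + (O + O) = 2 + 2*O)
o(A) = 3*(-5 + A)*(3 + A)/2 (o(A) = 3*((A - 5)*(A + 3))/2 = 3*((-5 + A)*(3 + A))/2 = 3*(-5 + A)*(3 + A)/2)
(-36 - 157)*(-27 - o(-3)*(a(1) + 6)) = (-36 - 157)*(-27 - (-45/2 - 3*(-3) + (3/2)*(-3)²)*((2 + 2*1) + 6)) = -193*(-27 - (-45/2 + 9 + (3/2)*9)*((2 + 2) + 6)) = -193*(-27 - (-45/2 + 9 + 27/2)*(4 + 6)) = -193*(-27 - 0*10) = -193*(-27 - 1*0) = -193*(-27 + 0) = -193*(-27) = 5211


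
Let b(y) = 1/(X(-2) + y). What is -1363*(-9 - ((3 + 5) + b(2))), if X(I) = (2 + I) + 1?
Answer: 70876/3 ≈ 23625.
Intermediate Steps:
X(I) = 3 + I
b(y) = 1/(1 + y) (b(y) = 1/((3 - 2) + y) = 1/(1 + y))
-1363*(-9 - ((3 + 5) + b(2))) = -1363*(-9 - ((3 + 5) + 1/(1 + 2))) = -1363*(-9 - (8 + 1/3)) = -1363*(-9 - (8 + ⅓)) = -1363*(-9 - 1*25/3) = -1363*(-9 - 25/3) = -1363*(-52/3) = 70876/3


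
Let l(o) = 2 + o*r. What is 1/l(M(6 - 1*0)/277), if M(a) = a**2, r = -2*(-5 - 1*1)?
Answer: 277/986 ≈ 0.28093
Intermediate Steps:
r = 12 (r = -2*(-5 - 1) = -2*(-6) = 12)
l(o) = 2 + 12*o (l(o) = 2 + o*12 = 2 + 12*o)
1/l(M(6 - 1*0)/277) = 1/(2 + 12*((6 - 1*0)**2/277)) = 1/(2 + 12*((6 + 0)**2*(1/277))) = 1/(2 + 12*(6**2*(1/277))) = 1/(2 + 12*(36*(1/277))) = 1/(2 + 12*(36/277)) = 1/(2 + 432/277) = 1/(986/277) = 277/986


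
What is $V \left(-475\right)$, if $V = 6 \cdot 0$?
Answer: $0$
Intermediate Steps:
$V = 0$
$V \left(-475\right) = 0 \left(-475\right) = 0$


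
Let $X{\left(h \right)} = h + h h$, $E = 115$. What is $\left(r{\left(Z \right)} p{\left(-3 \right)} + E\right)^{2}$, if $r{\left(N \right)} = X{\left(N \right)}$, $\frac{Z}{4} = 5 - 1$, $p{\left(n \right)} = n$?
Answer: $491401$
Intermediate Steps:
$Z = 16$ ($Z = 4 \left(5 - 1\right) = 4 \cdot 4 = 16$)
$X{\left(h \right)} = h + h^{2}$
$r{\left(N \right)} = N \left(1 + N\right)$
$\left(r{\left(Z \right)} p{\left(-3 \right)} + E\right)^{2} = \left(16 \left(1 + 16\right) \left(-3\right) + 115\right)^{2} = \left(16 \cdot 17 \left(-3\right) + 115\right)^{2} = \left(272 \left(-3\right) + 115\right)^{2} = \left(-816 + 115\right)^{2} = \left(-701\right)^{2} = 491401$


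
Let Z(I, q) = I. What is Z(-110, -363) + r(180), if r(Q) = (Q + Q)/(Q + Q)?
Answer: -109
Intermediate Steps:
r(Q) = 1 (r(Q) = (2*Q)/((2*Q)) = (2*Q)*(1/(2*Q)) = 1)
Z(-110, -363) + r(180) = -110 + 1 = -109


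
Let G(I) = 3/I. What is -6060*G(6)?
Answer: -3030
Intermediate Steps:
-6060*G(6) = -6060*3/6 = -6060*3*(1/6) = -6060/2 = -60*101/2 = -3030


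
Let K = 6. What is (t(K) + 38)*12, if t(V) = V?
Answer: 528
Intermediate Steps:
(t(K) + 38)*12 = (6 + 38)*12 = 44*12 = 528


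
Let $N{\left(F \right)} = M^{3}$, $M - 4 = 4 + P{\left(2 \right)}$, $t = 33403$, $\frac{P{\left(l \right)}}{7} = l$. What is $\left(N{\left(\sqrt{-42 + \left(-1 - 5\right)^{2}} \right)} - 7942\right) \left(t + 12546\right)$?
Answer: $124337994$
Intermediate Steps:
$P{\left(l \right)} = 7 l$
$M = 22$ ($M = 4 + \left(4 + 7 \cdot 2\right) = 4 + \left(4 + 14\right) = 4 + 18 = 22$)
$N{\left(F \right)} = 10648$ ($N{\left(F \right)} = 22^{3} = 10648$)
$\left(N{\left(\sqrt{-42 + \left(-1 - 5\right)^{2}} \right)} - 7942\right) \left(t + 12546\right) = \left(10648 - 7942\right) \left(33403 + 12546\right) = 2706 \cdot 45949 = 124337994$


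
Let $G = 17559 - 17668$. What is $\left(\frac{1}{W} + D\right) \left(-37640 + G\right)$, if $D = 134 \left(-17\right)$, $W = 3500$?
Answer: $\frac{300972739251}{3500} \approx 8.5992 \cdot 10^{7}$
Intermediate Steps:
$D = -2278$
$G = -109$ ($G = 17559 - 17668 = -109$)
$\left(\frac{1}{W} + D\right) \left(-37640 + G\right) = \left(\frac{1}{3500} - 2278\right) \left(-37640 - 109\right) = \left(\frac{1}{3500} - 2278\right) \left(-37749\right) = \left(- \frac{7972999}{3500}\right) \left(-37749\right) = \frac{300972739251}{3500}$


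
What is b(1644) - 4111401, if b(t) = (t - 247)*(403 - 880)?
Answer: -4777770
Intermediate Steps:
b(t) = 117819 - 477*t (b(t) = (-247 + t)*(-477) = 117819 - 477*t)
b(1644) - 4111401 = (117819 - 477*1644) - 4111401 = (117819 - 784188) - 4111401 = -666369 - 4111401 = -4777770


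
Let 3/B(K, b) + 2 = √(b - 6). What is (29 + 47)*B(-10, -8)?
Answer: -76/3 - 38*I*√14/3 ≈ -25.333 - 47.394*I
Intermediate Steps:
B(K, b) = 3/(-2 + √(-6 + b)) (B(K, b) = 3/(-2 + √(b - 6)) = 3/(-2 + √(-6 + b)))
(29 + 47)*B(-10, -8) = (29 + 47)*(3/(-2 + √(-6 - 8))) = 76*(3/(-2 + √(-14))) = 76*(3/(-2 + I*√14)) = 228/(-2 + I*√14)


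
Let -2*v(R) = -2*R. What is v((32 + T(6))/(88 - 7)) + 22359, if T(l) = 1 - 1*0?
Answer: 603704/27 ≈ 22359.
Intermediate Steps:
T(l) = 1 (T(l) = 1 + 0 = 1)
v(R) = R (v(R) = -(-1)*R = R)
v((32 + T(6))/(88 - 7)) + 22359 = (32 + 1)/(88 - 7) + 22359 = 33/81 + 22359 = 33*(1/81) + 22359 = 11/27 + 22359 = 603704/27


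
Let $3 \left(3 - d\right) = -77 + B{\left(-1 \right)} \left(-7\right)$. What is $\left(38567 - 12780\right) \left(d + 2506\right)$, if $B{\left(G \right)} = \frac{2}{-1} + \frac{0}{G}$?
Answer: $65241110$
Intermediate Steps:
$B{\left(G \right)} = -2$ ($B{\left(G \right)} = 2 \left(-1\right) + 0 = -2 + 0 = -2$)
$d = 24$ ($d = 3 - \frac{-77 - -14}{3} = 3 - \frac{-77 + 14}{3} = 3 - -21 = 3 + 21 = 24$)
$\left(38567 - 12780\right) \left(d + 2506\right) = \left(38567 - 12780\right) \left(24 + 2506\right) = 25787 \cdot 2530 = 65241110$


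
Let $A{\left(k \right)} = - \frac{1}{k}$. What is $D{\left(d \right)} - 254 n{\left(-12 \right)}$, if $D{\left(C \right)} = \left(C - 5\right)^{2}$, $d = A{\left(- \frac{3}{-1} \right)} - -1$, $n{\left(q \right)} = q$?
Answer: $\frac{27601}{9} \approx 3066.8$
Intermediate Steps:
$d = \frac{2}{3}$ ($d = - \frac{1}{\left(-3\right) \frac{1}{-1}} - -1 = - \frac{1}{\left(-3\right) \left(-1\right)} + 1 = - \frac{1}{3} + 1 = \frac{2}{3} \approx 0.66667$)
$D{\left(C \right)} = \left(-5 + C\right)^{2}$
$D{\left(d \right)} - 254 n{\left(-12 \right)} = \left(-5 + \frac{2}{3}\right)^{2} - -3048 = \left(- \frac{13}{3}\right)^{2} + 3048 = \frac{169}{9} + 3048 = \frac{27601}{9}$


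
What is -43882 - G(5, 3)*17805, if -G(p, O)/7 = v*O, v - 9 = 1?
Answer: 3695168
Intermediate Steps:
v = 10 (v = 9 + 1 = 10)
G(p, O) = -70*O
-43882 - G(5, 3)*17805 = -43882 - (-70*3)*17805 = -43882 - (-210)*17805 = -43882 - 1*(-3739050) = -43882 + 3739050 = 3695168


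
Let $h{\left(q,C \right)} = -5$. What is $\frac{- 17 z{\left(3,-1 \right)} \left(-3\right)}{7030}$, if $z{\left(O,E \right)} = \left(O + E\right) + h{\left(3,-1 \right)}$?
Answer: $- \frac{153}{7030} \approx -0.021764$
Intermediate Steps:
$z{\left(O,E \right)} = -5 + E + O$ ($z{\left(O,E \right)} = \left(O + E\right) - 5 = \left(E + O\right) - 5 = -5 + E + O$)
$\frac{- 17 z{\left(3,-1 \right)} \left(-3\right)}{7030} = \frac{- 17 \left(-5 - 1 + 3\right) \left(-3\right)}{7030} = \left(-17\right) \left(-3\right) \left(-3\right) \frac{1}{7030} = 51 \left(-3\right) \frac{1}{7030} = \left(-153\right) \frac{1}{7030} = - \frac{153}{7030}$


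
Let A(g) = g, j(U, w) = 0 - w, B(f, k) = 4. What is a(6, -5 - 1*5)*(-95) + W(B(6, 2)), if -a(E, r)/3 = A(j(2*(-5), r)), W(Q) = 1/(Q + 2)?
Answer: 17101/6 ≈ 2850.2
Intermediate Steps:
j(U, w) = -w
W(Q) = 1/(2 + Q)
a(E, r) = 3*r (a(E, r) = -(-3)*r = 3*r)
a(6, -5 - 1*5)*(-95) + W(B(6, 2)) = (3*(-5 - 1*5))*(-95) + 1/(2 + 4) = (3*(-5 - 5))*(-95) + 1/6 = (3*(-10))*(-95) + 1/6 = -30*(-95) + 1/6 = 2850 + 1/6 = 17101/6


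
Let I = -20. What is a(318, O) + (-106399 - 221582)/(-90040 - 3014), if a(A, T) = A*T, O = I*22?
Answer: -4339929233/31018 ≈ -1.3992e+5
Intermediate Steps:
O = -440 (O = -20*22 = -440)
a(318, O) + (-106399 - 221582)/(-90040 - 3014) = 318*(-440) + (-106399 - 221582)/(-90040 - 3014) = -139920 - 327981/(-93054) = -139920 - 327981*(-1/93054) = -139920 + 109327/31018 = -4339929233/31018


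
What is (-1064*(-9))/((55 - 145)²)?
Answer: 266/225 ≈ 1.1822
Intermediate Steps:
(-1064*(-9))/((55 - 145)²) = 9576/((-90)²) = 9576/8100 = 9576*(1/8100) = 266/225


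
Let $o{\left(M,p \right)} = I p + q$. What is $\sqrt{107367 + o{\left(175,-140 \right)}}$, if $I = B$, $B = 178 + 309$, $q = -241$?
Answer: $\sqrt{38946} \approx 197.35$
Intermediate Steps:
$B = 487$
$I = 487$
$o{\left(M,p \right)} = -241 + 487 p$ ($o{\left(M,p \right)} = 487 p - 241 = -241 + 487 p$)
$\sqrt{107367 + o{\left(175,-140 \right)}} = \sqrt{107367 + \left(-241 + 487 \left(-140\right)\right)} = \sqrt{107367 - 68421} = \sqrt{38946}$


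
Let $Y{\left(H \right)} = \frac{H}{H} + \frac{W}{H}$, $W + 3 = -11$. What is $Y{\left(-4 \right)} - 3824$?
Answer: $- \frac{7639}{2} \approx -3819.5$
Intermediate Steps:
$W = -14$ ($W = -3 - 11 = -14$)
$Y{\left(H \right)} = 1 - \frac{14}{H}$ ($Y{\left(H \right)} = \frac{H}{H} - \frac{14}{H} = 1 - \frac{14}{H}$)
$Y{\left(-4 \right)} - 3824 = \frac{-14 - 4}{-4} - 3824 = \left(- \frac{1}{4}\right) \left(-18\right) - 3824 = \frac{9}{2} - 3824 = - \frac{7639}{2}$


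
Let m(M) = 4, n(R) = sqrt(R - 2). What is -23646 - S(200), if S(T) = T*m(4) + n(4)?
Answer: -24446 - sqrt(2) ≈ -24447.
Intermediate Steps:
n(R) = sqrt(-2 + R)
S(T) = sqrt(2) + 4*T (S(T) = T*4 + sqrt(-2 + 4) = 4*T + sqrt(2) = sqrt(2) + 4*T)
-23646 - S(200) = -23646 - (sqrt(2) + 4*200) = -23646 - (sqrt(2) + 800) = -23646 - (800 + sqrt(2)) = -23646 + (-800 - sqrt(2)) = -24446 - sqrt(2)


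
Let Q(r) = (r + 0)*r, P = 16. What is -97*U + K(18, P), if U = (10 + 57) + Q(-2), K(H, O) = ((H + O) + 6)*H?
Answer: -6167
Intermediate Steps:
Q(r) = r**2 (Q(r) = r*r = r**2)
K(H, O) = H*(6 + H + O) (K(H, O) = (6 + H + O)*H = H*(6 + H + O))
U = 71 (U = (10 + 57) + (-2)**2 = 67 + 4 = 71)
-97*U + K(18, P) = -97*71 + 18*(6 + 18 + 16) = -6887 + 18*40 = -6887 + 720 = -6167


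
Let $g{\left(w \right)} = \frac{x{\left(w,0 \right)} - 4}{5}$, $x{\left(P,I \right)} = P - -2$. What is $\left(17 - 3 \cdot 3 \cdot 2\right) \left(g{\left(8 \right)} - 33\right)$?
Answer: $\frac{159}{5} \approx 31.8$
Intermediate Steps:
$x{\left(P,I \right)} = 2 + P$ ($x{\left(P,I \right)} = P + 2 = 2 + P$)
$g{\left(w \right)} = - \frac{2}{5} + \frac{w}{5}$ ($g{\left(w \right)} = \frac{\left(2 + w\right) - 4}{5} = \left(-2 + w\right) \frac{1}{5} = - \frac{2}{5} + \frac{w}{5}$)
$\left(17 - 3 \cdot 3 \cdot 2\right) \left(g{\left(8 \right)} - 33\right) = \left(17 - 3 \cdot 3 \cdot 2\right) \left(\left(- \frac{2}{5} + \frac{1}{5} \cdot 8\right) - 33\right) = \left(17 - 9 \cdot 2\right) \left(\left(- \frac{2}{5} + \frac{8}{5}\right) - 33\right) = \left(17 - 18\right) \left(\frac{6}{5} - 33\right) = \left(17 - 18\right) \left(- \frac{159}{5}\right) = \left(-1\right) \left(- \frac{159}{5}\right) = \frac{159}{5}$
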